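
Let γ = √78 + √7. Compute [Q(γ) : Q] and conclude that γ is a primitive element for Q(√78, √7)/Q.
[Q(γ) : Q] = 4 (equivalently, Q(γ) = Q(√78, √7))

Obviously Q(γ) ⊆ Q(√78, √7), and [Q(√78, √7):Q] = 4 (since 78, 7 are distinct squarefree integers > 1 with 546 not a perfect square). To show equality we compute the minimal polynomial of γ. From γ = √78 + √7: γ^2 = 78 + 2√(546) + 7 = 85 + 2√(546), so γ^2 - 85 = 2√(546); squaring, (γ^2 - 85)^2 = 4·546, i.e. γ^4 - 170γ^2 + 7225 - 2184 = 0, i.e. γ^4 - 170γ^2 + 5041 = 0. So γ is a root of x^4 - 170x^2 + 5041. This polynomial is irreducible over Q: it has no rational root (each ±√78 ± √7 is irrational), and any factorization into two quadratics over Q would force √(546) ∈ Q (pairing opposite roots) or √78, √7 ∈ Q (other pairings), all impossible. Hence [Q(γ):Q] = 4 = [Q(√78, √7):Q], so Q(γ) = Q(√78, √7).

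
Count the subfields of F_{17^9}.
F_{17^9} has 3 subfields

The subfields of F_{p^n} are exactly the fields F_{p^d} for d | n (each is the fixed field of the unique index-d subgroup of Gal(F_{p^n}/F_p) ≅ Z/nZ). The divisors of n = 9 are {1, 3, 9}, giving 3 subfields: F_{17^1}, F_{17^3}, F_{17^9}.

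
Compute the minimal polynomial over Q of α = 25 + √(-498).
m_α(x) = x^2 - 50x + 1123

From α - 25 = √(-498), squaring gives (α - 25)^2 = -498, i.e. α^2 - 50α + 625 = -498, so α^2 - 50α + 1123 = 0. The discriminant of x^2 - 50x + 1123 is (-50)^2 - 4·(1123) = 2500 - 4492 = -1992, and 4·(-498) is not a perfect square in Q since -498 is squarefree and ≠ 1. Hence x^2 - 50x + 1123 is irreducible over Q and is the minimal polynomial of α.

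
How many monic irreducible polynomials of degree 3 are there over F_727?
There are 128079952 monic irreducible polynomials of degree 3 over F_727

Each element of F_{727^3} that lies in no proper subfield is a root of exactly one monic irreducible of degree 3 over F_727, and each such polynomial has 3 distinct roots in F_{727^3}. By Möbius inversion the count is N_727(3) = (1/3) Σ_{d|3} μ(3/d) · 727^d = (1/3)(μ(3)·727^1 + μ(1)·727^3) = 384239856/3 = 128079952.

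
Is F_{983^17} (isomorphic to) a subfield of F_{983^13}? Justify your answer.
No: F_{983^17} is not a subfield of F_{983^13}

F_{p^m} embeds in F_{p^n} iff m | n. Here 17 ∤ 13 (since 13 = 0·17 + 13 with remainder 13 ≠ 0), so F_{983^17} is not a subfield of F_{983^13}. Equivalently: if it were, the tower law would give 17 = [F_{983^17}:F_983] dividing [F_{983^13}:F_983] = 13, contradiction.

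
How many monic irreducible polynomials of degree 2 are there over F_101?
There are 5050 monic irreducible polynomials of degree 2 over F_101

Each element of F_{101^2} that lies in no proper subfield is a root of exactly one monic irreducible of degree 2 over F_101, and each such polynomial has 2 distinct roots in F_{101^2}. By Möbius inversion the count is N_101(2) = (1/2) Σ_{d|2} μ(2/d) · 101^d = (1/2)(μ(2)·101^1 + μ(1)·101^2) = 10100/2 = 5050.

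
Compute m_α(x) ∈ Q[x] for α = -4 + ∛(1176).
m_α(x) = x^3 + 12x^2 + 48x - 1112

Set β = α + 4 = ∛(1176), so β^3 = 1176. Then (α + 4)^3 - 1176 = 0, i.e. α is a root of g(x) = (x + 4)^3 - 1176 = x^3 + 12x^2 + 48x - 1112. Since g(x) = h(x + 4) where h(x) = x^3 - 1176, and h is irreducible over Q (because 1176 is not a perfect cube, so h has no rational root, and a monic cubic with no rational root is irreducible), g is also irreducible (irreducibility is preserved under the substitution x → x + 4). Hence m_α(x) = x^3 + 12x^2 + 48x - 1112.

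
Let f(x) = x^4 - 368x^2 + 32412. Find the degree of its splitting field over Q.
[K : Q] = 4

Solving the quadratic in x^2: x^2 = (368 ± √(368^2 - 4·32412))/2 = (368 ± √5776)/2 = (368 ± 76)/2, giving x^2 = 146 or x^2 = 222. So f(x) = (x^2 - 146)(x^2 - 222) and the roots of f are ±√146, ±√222. Hence the splitting field is K = Q(√146, √222). Since 146 and 222 are distinct squarefree integers > 1, their product 32412 is not a perfect square, so √222 ∉ Q(√146). By the tower law [K:Q] = [Q(√146,√222):Q(√146)] · [Q(√146):Q] = 2 · 2 = 4.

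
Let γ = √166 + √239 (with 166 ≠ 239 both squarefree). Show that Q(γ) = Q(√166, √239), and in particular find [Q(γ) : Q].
[Q(γ) : Q] = 4 (equivalently, Q(γ) = Q(√166, √239))

Obviously Q(γ) ⊆ Q(√166, √239), and [Q(√166, √239):Q] = 4 (since 166, 239 are distinct squarefree integers > 1 with 39674 not a perfect square). To show equality we compute the minimal polynomial of γ. From γ = √166 + √239: γ^2 = 166 + 2√(39674) + 239 = 405 + 2√(39674), so γ^2 - 405 = 2√(39674); squaring, (γ^2 - 405)^2 = 4·39674, i.e. γ^4 - 810γ^2 + 164025 - 158696 = 0, i.e. γ^4 - 810γ^2 + 5329 = 0. So γ is a root of x^4 - 810x^2 + 5329. This polynomial is irreducible over Q: it has no rational root (each ±√166 ± √239 is irrational), and any factorization into two quadratics over Q would force √(39674) ∈ Q (pairing opposite roots) or √166, √239 ∈ Q (other pairings), all impossible. Hence [Q(γ):Q] = 4 = [Q(√166, √239):Q], so Q(γ) = Q(√166, √239).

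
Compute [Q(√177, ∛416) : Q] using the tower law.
[Q(√177, ∛416) : Q] = 6

Let L = Q(√177, ∛416). Since Q(√177) ⊂ L and [Q(√177):Q] = 2, the tower law gives 2 | [L:Q]. Likewise Q(∛416) ⊂ L with [Q(∛416):Q] = 3 (because 416 is not a perfect cube), so 3 | [L:Q]. As gcd(2,3) = 1, [L:Q] is divisible by 6. Conversely L is generated over Q by √177 and ∛416, so [L:Q] ≤ 2·3 = 6. Therefore [Q(√177, ∛416) : Q] = 6.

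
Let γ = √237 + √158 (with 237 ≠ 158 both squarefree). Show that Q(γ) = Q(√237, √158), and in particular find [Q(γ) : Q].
[Q(γ) : Q] = 4 (equivalently, Q(γ) = Q(√237, √158))

Obviously Q(γ) ⊆ Q(√237, √158), and [Q(√237, √158):Q] = 4 (since 237, 158 are distinct squarefree integers > 1 with 37446 not a perfect square). To show equality we compute the minimal polynomial of γ. From γ = √237 + √158: γ^2 = 237 + 2√(37446) + 158 = 395 + 2√(37446), so γ^2 - 395 = 2√(37446); squaring, (γ^2 - 395)^2 = 4·37446, i.e. γ^4 - 790γ^2 + 156025 - 149784 = 0, i.e. γ^4 - 790γ^2 + 6241 = 0. So γ is a root of x^4 - 790x^2 + 6241. This polynomial is irreducible over Q: it has no rational root (each ±√237 ± √158 is irrational), and any factorization into two quadratics over Q would force √(37446) ∈ Q (pairing opposite roots) or √237, √158 ∈ Q (other pairings), all impossible. Hence [Q(γ):Q] = 4 = [Q(√237, √158):Q], so Q(γ) = Q(√237, √158).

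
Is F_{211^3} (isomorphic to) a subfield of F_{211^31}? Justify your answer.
No: F_{211^3} is not a subfield of F_{211^31}

F_{p^m} embeds in F_{p^n} iff m | n. Here 3 ∤ 31 (since 31 = 10·3 + 1 with remainder 1 ≠ 0), so F_{211^3} is not a subfield of F_{211^31}. Equivalently: if it were, the tower law would give 3 = [F_{211^3}:F_211] dividing [F_{211^31}:F_211] = 31, contradiction.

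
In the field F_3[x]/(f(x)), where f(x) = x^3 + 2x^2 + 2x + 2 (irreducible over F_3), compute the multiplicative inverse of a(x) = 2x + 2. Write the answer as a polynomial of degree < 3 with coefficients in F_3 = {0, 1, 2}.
a(x)^(-1) ≡ x^2 + x + 1 (mod f(x))

Since f is irreducible over F_3, F_3[x]/(f) is a field and a(x) ≠ 0 has an inverse. Apply the extended Euclidean algorithm to f(x) and a(x) in F_3[x]: f(x) = (2x^2 + 2x + 2)·a(x) + (1). The last nonzero remainder is the constant 1 = gcd(f, a) in F_3. Back-substituting through the division chain expresses 1 = s(x)·a(x) + t(x)·f(x) with s(x) ≡ x^2 + x + 1 (mod f), so a(x)^(-1) ≡ s(x) = x^2 + x + 1 (mod f). Check: (2x + 2)·(x^2 + x + 1) = 2x^3 + x^2 + x + 2 ≡ 1 (mod x^3 + 2x^2 + 2x + 2).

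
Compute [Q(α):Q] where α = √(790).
[Q(α):Q] = 2

[Q(α):Q] equals the degree of the minimal polynomial of α. Here α^2 = 790 and x^2 - 790 is irreducible (d = 790 is squarefree, ≠ 1, hence not a square), so deg(m_α) = 2. Thus [Q(α):Q] = 2.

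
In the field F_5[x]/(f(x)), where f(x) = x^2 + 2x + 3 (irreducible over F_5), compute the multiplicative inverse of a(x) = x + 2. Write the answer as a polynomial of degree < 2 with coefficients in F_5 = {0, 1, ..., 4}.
a(x)^(-1) ≡ 3x (mod f(x))

Since f is irreducible over F_5, F_5[x]/(f) is a field and a(x) ≠ 0 has an inverse. Apply the extended Euclidean algorithm to f(x) and a(x) in F_5[x]: f(x) = (x)·a(x) + (3). The last nonzero remainder is the constant 3 = gcd(f, a) in F_5. Back-substituting through the division chain expresses 3 = s(x)·a(x) + t(x)·f(x) with s(x) ≡ 4x (mod f), so (4x)·a(x) ≡ 3 (mod f). Multiplying by 3^(-1) ≡ 2 in F_5 gives a(x)^(-1) ≡ 2·(4x) ≡ 3x (mod f). Check: (x + 2)·(3x) = 3x^2 + x ≡ 1 (mod x^2 + 2x + 3).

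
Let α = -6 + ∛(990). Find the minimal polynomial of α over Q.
m_α(x) = x^3 + 18x^2 + 108x - 774

Set β = α + 6 = ∛(990), so β^3 = 990. Then (α + 6)^3 - 990 = 0, i.e. α is a root of g(x) = (x + 6)^3 - 990 = x^3 + 18x^2 + 108x - 774. Since g(x) = h(x + 6) where h(x) = x^3 - 990, and h is irreducible over Q (because 990 is not a perfect cube, so h has no rational root, and a monic cubic with no rational root is irreducible), g is also irreducible (irreducibility is preserved under the substitution x → x + 6). Hence m_α(x) = x^3 + 18x^2 + 108x - 774.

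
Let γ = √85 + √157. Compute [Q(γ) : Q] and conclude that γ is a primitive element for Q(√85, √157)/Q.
[Q(γ) : Q] = 4 (equivalently, Q(γ) = Q(√85, √157))

Obviously Q(γ) ⊆ Q(√85, √157), and [Q(√85, √157):Q] = 4 (since 85, 157 are distinct squarefree integers > 1 with 13345 not a perfect square). To show equality we compute the minimal polynomial of γ. From γ = √85 + √157: γ^2 = 85 + 2√(13345) + 157 = 242 + 2√(13345), so γ^2 - 242 = 2√(13345); squaring, (γ^2 - 242)^2 = 4·13345, i.e. γ^4 - 484γ^2 + 58564 - 53380 = 0, i.e. γ^4 - 484γ^2 + 5184 = 0. So γ is a root of x^4 - 484x^2 + 5184. This polynomial is irreducible over Q: it has no rational root (each ±√85 ± √157 is irrational), and any factorization into two quadratics over Q would force √(13345) ∈ Q (pairing opposite roots) or √85, √157 ∈ Q (other pairings), all impossible. Hence [Q(γ):Q] = 4 = [Q(√85, √157):Q], so Q(γ) = Q(√85, √157).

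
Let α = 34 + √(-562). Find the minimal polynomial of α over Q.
m_α(x) = x^2 - 68x + 1718

From α - 34 = √(-562), squaring gives (α - 34)^2 = -562, i.e. α^2 - 68α + 1156 = -562, so α^2 - 68α + 1718 = 0. The discriminant of x^2 - 68x + 1718 is (-68)^2 - 4·(1718) = 4624 - 6872 = -2248, and 4·(-562) is not a perfect square in Q since -562 is squarefree and ≠ 1. Hence x^2 - 68x + 1718 is irreducible over Q and is the minimal polynomial of α.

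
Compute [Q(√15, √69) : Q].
[Q(√15, √69) : Q] = 4

[Q(√15):Q] = 2 (min poly x^2 - 15, irreducible since 15 is squarefree > 1). For the top step, suppose √69 ∈ Q(√15), say √69 = c + d√15 with c, d ∈ Q. Squaring: 69 = c^2 + 15d^2 + 2cd√15. Since √15 ∉ Q this forces 2cd = 0. If d = 0 then √69 = c ∈ Q, contradicting 69 squarefree > 1. If c = 0 then 69 = 15d^2, so 15·69 = (15d)^2 is a perfect square in Q — but 15·69 = 1035 is not a perfect square (since 15 and 69 are distinct squarefree integers). Contradiction. Hence √69 ∉ Q(√15), so x^2 - 69 stays irreducible over Q(√15) and [Q(√15, √69) : Q(√15)] = 2. By the tower law, [Q(√15, √69) : Q] = 2 · 2 = 4.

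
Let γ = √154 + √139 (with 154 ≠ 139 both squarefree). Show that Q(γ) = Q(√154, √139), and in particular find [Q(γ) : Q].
[Q(γ) : Q] = 4 (equivalently, Q(γ) = Q(√154, √139))

Obviously Q(γ) ⊆ Q(√154, √139), and [Q(√154, √139):Q] = 4 (since 154, 139 are distinct squarefree integers > 1 with 21406 not a perfect square). To show equality we compute the minimal polynomial of γ. From γ = √154 + √139: γ^2 = 154 + 2√(21406) + 139 = 293 + 2√(21406), so γ^2 - 293 = 2√(21406); squaring, (γ^2 - 293)^2 = 4·21406, i.e. γ^4 - 586γ^2 + 85849 - 85624 = 0, i.e. γ^4 - 586γ^2 + 225 = 0. So γ is a root of x^4 - 586x^2 + 225. This polynomial is irreducible over Q: it has no rational root (each ±√154 ± √139 is irrational), and any factorization into two quadratics over Q would force √(21406) ∈ Q (pairing opposite roots) or √154, √139 ∈ Q (other pairings), all impossible. Hence [Q(γ):Q] = 4 = [Q(√154, √139):Q], so Q(γ) = Q(√154, √139).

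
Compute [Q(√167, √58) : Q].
[Q(√167, √58) : Q] = 4

[Q(√167):Q] = 2 (min poly x^2 - 167, irreducible since 167 is squarefree > 1). For the top step, suppose √58 ∈ Q(√167), say √58 = c + d√167 with c, d ∈ Q. Squaring: 58 = c^2 + 167d^2 + 2cd√167. Since √167 ∉ Q this forces 2cd = 0. If d = 0 then √58 = c ∈ Q, contradicting 58 squarefree > 1. If c = 0 then 58 = 167d^2, so 167·58 = (167d)^2 is a perfect square in Q — but 167·58 = 9686 is not a perfect square (since 167 and 58 are distinct squarefree integers). Contradiction. Hence √58 ∉ Q(√167), so x^2 - 58 stays irreducible over Q(√167) and [Q(√167, √58) : Q(√167)] = 2. By the tower law, [Q(√167, √58) : Q] = 2 · 2 = 4.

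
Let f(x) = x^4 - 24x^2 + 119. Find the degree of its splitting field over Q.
[K : Q] = 4

Solving the quadratic in x^2: x^2 = (24 ± √(24^2 - 4·119))/2 = (24 ± √100)/2 = (24 ± 10)/2, giving x^2 = 17 or x^2 = 7. So f(x) = (x^2 - 17)(x^2 - 7) and the roots of f are ±√17, ±√7. Hence the splitting field is K = Q(√17, √7). Since 17 and 7 are distinct squarefree integers > 1, their product 119 is not a perfect square, so √7 ∉ Q(√17). By the tower law [K:Q] = [Q(√17,√7):Q(√17)] · [Q(√17):Q] = 2 · 2 = 4.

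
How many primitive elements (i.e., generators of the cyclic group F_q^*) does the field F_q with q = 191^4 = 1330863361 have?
There are φ(1330863360) = 297271296 primitive elements

F_q^* is cyclic of order q - 1 = 1330863360. A cyclic group of order m has exactly φ(m) generators. Here m = 1330863360 = 2^8 · 3 · 5 · 17 · 19 · 29 · 37, so the number of primitive elements is φ(1330863360) = 297271296.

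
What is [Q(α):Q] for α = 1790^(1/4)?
[Q(α):Q] = 4

α is a root of x^4 - 1790. By Eisenstein's criterion at the prime p = 2 (which divides the constant term 1790 but p^2 = 4 does not, since 1790 is squarefree), x^4 - 1790 is irreducible over Q. Hence [Q(α):Q] = 4.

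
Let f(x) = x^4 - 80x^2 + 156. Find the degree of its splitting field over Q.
[K : Q] = 4

Solving the quadratic in x^2: x^2 = (80 ± √(80^2 - 4·156))/2 = (80 ± √5776)/2 = (80 ± 76)/2, giving x^2 = 78 or x^2 = 2. So f(x) = (x^2 - 78)(x^2 - 2) and the roots of f are ±√78, ±√2. Hence the splitting field is K = Q(√78, √2). Since 78 and 2 are distinct squarefree integers > 1, their product 156 is not a perfect square, so √2 ∉ Q(√78). By the tower law [K:Q] = [Q(√78,√2):Q(√78)] · [Q(√78):Q] = 2 · 2 = 4.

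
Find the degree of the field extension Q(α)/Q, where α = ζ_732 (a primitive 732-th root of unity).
[Q(α):Q] = 240

The minimal polynomial of ζ_732 over Q is the 732-th cyclotomic polynomial Φ_732(x), which is irreducible over Q and has degree φ(732) = 240. Hence [Q(α):Q] = φ(732) = 240.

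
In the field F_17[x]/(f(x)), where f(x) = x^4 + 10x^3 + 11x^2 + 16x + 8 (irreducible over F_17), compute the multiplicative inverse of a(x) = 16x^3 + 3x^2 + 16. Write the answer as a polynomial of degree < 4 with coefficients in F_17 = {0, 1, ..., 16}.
a(x)^(-1) ≡ 13x^3 + 8x^2 + 3x + 7 (mod f(x))

Since f is irreducible over F_17, F_17[x]/(f) is a field and a(x) ≠ 0 has an inverse. Apply the extended Euclidean algorithm to f(x) and a(x) in F_17[x]: f(x) = (16x + 4)·a(x) + (16x^2 + 15x + 12);  a(x) = (x + 12)·(16x^2 + 15x + 12) + (12x + 8);  (16x^2 + 15x + 12) = (7x + 15)·(12x + 8) + (11). The last nonzero remainder is the constant 11 = gcd(f, a) in F_17. Back-substituting through the division chain expresses 11 = s(x)·a(x) + t(x)·f(x) with s(x) ≡ 7x^3 + 3x^2 + 16x + 9 (mod f), so (7x^3 + 3x^2 + 16x + 9)·a(x) ≡ 11 (mod f). Multiplying by 11^(-1) ≡ 14 in F_17 gives a(x)^(-1) ≡ 14·(7x^3 + 3x^2 + 16x + 9) ≡ 13x^3 + 8x^2 + 3x + 7 (mod f). Check: (16x^3 + 3x^2 + 16)·(13x^3 + 8x^2 + 3x + 7) = 4x^6 + 14x^5 + 4x^4 + 6x^3 + 13x^2 + 14x + 10 ≡ 1 (mod x^4 + 10x^3 + 11x^2 + 16x + 8).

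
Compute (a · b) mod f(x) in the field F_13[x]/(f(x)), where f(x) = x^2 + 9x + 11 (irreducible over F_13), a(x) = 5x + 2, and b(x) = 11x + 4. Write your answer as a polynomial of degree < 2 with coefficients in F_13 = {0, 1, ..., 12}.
a · b ≡ 2x + 1 (mod f(x))

Multiply in F_13[x]: a(x)·b(x) = (5x + 2)·(11x + 4) = 3x^2 + 3x + 8. This has degree ≥ 2, so divide by f(x) over F_13: 3x^2 + 3x + 8 = (3)·(x^2 + 9x + 11) + (2x + 1). Hence a·b ≡ 2x + 1 (mod f). (F_13[x]/(f) is a field with 13^2 = 169 elements since f is irreducible of degree 2.)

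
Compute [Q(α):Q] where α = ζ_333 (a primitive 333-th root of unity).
[Q(α):Q] = 216

The minimal polynomial of ζ_333 over Q is the 333-th cyclotomic polynomial Φ_333(x), which is irreducible over Q and has degree φ(333) = 216. Hence [Q(α):Q] = φ(333) = 216.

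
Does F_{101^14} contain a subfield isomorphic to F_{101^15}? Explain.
No: F_{101^15} is not a subfield of F_{101^14}

F_{p^m} embeds in F_{p^n} iff m | n. Here 15 ∤ 14 (since 14 = 0·15 + 14 with remainder 14 ≠ 0), so F_{101^15} is not a subfield of F_{101^14}. Equivalently: if it were, the tower law would give 15 = [F_{101^15}:F_101] dividing [F_{101^14}:F_101] = 14, contradiction.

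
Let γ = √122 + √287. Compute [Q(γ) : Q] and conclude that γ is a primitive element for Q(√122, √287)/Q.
[Q(γ) : Q] = 4 (equivalently, Q(γ) = Q(√122, √287))

Obviously Q(γ) ⊆ Q(√122, √287), and [Q(√122, √287):Q] = 4 (since 122, 287 are distinct squarefree integers > 1 with 35014 not a perfect square). To show equality we compute the minimal polynomial of γ. From γ = √122 + √287: γ^2 = 122 + 2√(35014) + 287 = 409 + 2√(35014), so γ^2 - 409 = 2√(35014); squaring, (γ^2 - 409)^2 = 4·35014, i.e. γ^4 - 818γ^2 + 167281 - 140056 = 0, i.e. γ^4 - 818γ^2 + 27225 = 0. So γ is a root of x^4 - 818x^2 + 27225. This polynomial is irreducible over Q: it has no rational root (each ±√122 ± √287 is irrational), and any factorization into two quadratics over Q would force √(35014) ∈ Q (pairing opposite roots) or √122, √287 ∈ Q (other pairings), all impossible. Hence [Q(γ):Q] = 4 = [Q(√122, √287):Q], so Q(γ) = Q(√122, √287).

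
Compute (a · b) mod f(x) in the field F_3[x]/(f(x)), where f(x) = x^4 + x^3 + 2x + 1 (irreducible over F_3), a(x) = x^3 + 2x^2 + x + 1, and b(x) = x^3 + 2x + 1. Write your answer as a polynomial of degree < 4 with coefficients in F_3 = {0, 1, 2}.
a · b ≡ 2x^3 + x^2 + x + 2 (mod f(x))

Multiply in F_3[x]: a(x)·b(x) = (x^3 + 2x^2 + x + 1)·(x^3 + 2x + 1) = x^6 + 2x^5 + x^2 + 1. This has degree ≥ 4, so divide by f(x) over F_3: x^6 + 2x^5 + x^2 + 1 = (x^2 + x + 2)·(x^4 + x^3 + 2x + 1) + (2x^3 + x^2 + x + 2). Hence a·b ≡ 2x^3 + x^2 + x + 2 (mod f). (F_3[x]/(f) is a field with 3^4 = 81 elements since f is irreducible of degree 4.)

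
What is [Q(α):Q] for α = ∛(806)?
[Q(α):Q] = 3

The minimal polynomial of α is x^3 - 806, irreducible over Q since 806 is not a perfect cube (so x^3 - 806 has no rational root). Hence [Q(α):Q] = deg(m_α) = 3.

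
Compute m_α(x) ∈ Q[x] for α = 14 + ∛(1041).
m_α(x) = x^3 - 42x^2 + 588x - 3785

Set β = α - 14 = ∛(1041), so β^3 = 1041. Then (α - 14)^3 - 1041 = 0, i.e. α is a root of g(x) = (x - 14)^3 - 1041 = x^3 - 42x^2 + 588x - 3785. Since g(x) = h(x - 14) where h(x) = x^3 - 1041, and h is irreducible over Q (because 1041 is not a perfect cube, so h has no rational root, and a monic cubic with no rational root is irreducible), g is also irreducible (irreducibility is preserved under the substitution x → x - 14). Hence m_α(x) = x^3 - 42x^2 + 588x - 3785.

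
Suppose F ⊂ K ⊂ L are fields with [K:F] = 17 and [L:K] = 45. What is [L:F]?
[L:F] = 765

The tower law says that for any tower of field extensions F ⊂ K ⊂ L with finite degrees, [L:F] = [L:K] · [K:F]. Here this gives [L:F] = 45 · 17 = 765.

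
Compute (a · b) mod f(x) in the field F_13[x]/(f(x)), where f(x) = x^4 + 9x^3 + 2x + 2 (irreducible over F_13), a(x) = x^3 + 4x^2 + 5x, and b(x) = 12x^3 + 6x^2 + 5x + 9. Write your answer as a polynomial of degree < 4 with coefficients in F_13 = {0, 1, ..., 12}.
a · b ≡ 8x^3 + 2x^2 + 4x + 7 (mod f(x))

Multiply in F_13[x]: a(x)·b(x) = (x^3 + 4x^2 + 5x)·(12x^3 + 6x^2 + 5x + 9) = 12x^6 + 2x^5 + 11x^4 + 7x^3 + 9x^2 + 6x. This has degree ≥ 4, so divide by f(x) over F_13: 12x^6 + 2x^5 + 11x^4 + 7x^3 + 9x^2 + 6x = (12x^2 + 11x + 3)·(x^4 + 9x^3 + 2x + 2) + (8x^3 + 2x^2 + 4x + 7). Hence a·b ≡ 8x^3 + 2x^2 + 4x + 7 (mod f). (F_13[x]/(f) is a field with 13^4 = 28561 elements since f is irreducible of degree 4.)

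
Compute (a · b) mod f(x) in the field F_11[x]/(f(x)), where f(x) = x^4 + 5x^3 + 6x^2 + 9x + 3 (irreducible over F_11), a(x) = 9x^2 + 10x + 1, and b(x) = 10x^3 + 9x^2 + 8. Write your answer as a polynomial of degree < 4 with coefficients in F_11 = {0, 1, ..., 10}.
a · b ≡ 3x^3 + 5x^2 + 9x + 1 (mod f(x))

Multiply in F_11[x]: a(x)·b(x) = (9x^2 + 10x + 1)·(10x^3 + 9x^2 + 8) = 2x^5 + 5x^4 + x^3 + 4x^2 + 3x + 8. This has degree ≥ 4, so divide by f(x) over F_11: 2x^5 + 5x^4 + x^3 + 4x^2 + 3x + 8 = (2x + 6)·(x^4 + 5x^3 + 6x^2 + 9x + 3) + (3x^3 + 5x^2 + 9x + 1). Hence a·b ≡ 3x^3 + 5x^2 + 9x + 1 (mod f). (F_11[x]/(f) is a field with 11^4 = 14641 elements since f is irreducible of degree 4.)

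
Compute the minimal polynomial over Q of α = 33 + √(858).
m_α(x) = x^2 - 66x + 231

From α - 33 = √(858), squaring gives (α - 33)^2 = 858, i.e. α^2 - 66α + 1089 = 858, so α^2 - 66α + 231 = 0. The discriminant of x^2 - 66x + 231 is (-66)^2 - 4·(231) = 4356 - 924 = 3432, and 4·(858) is not a perfect square in Q since 858 is squarefree and ≠ 1. Hence x^2 - 66x + 231 is irreducible over Q and is the minimal polynomial of α.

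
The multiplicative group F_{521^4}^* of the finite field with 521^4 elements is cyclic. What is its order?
|F_{521^4}^*| = 73680216480

F_{521^4} has 521^4 = 73680216481 elements; its multiplicative group consists of all nonzero elements, so |F_{521^4}^*| = 73680216481 - 1 = 73680216480. (It is cyclic since any finite subgroup of the multiplicative group of a field is cyclic.)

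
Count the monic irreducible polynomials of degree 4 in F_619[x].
There are 36702992190 monic irreducible polynomials of degree 4 over F_619

Each element of F_{619^4} that lies in no proper subfield is a root of exactly one monic irreducible of degree 4 over F_619, and each such polynomial has 4 distinct roots in F_{619^4}. By Möbius inversion the count is N_619(4) = (1/4) Σ_{d|4} μ(4/d) · 619^d = (1/4)(μ(4)·619^1 + μ(2)·619^2 + μ(1)·619^4) = 146811968760/4 = 36702992190.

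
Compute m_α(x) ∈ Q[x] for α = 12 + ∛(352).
m_α(x) = x^3 - 36x^2 + 432x - 2080

Set β = α - 12 = ∛(352), so β^3 = 352. Then (α - 12)^3 - 352 = 0, i.e. α is a root of g(x) = (x - 12)^3 - 352 = x^3 - 36x^2 + 432x - 2080. Since g(x) = h(x - 12) where h(x) = x^3 - 352, and h is irreducible over Q (because 352 is not a perfect cube, so h has no rational root, and a monic cubic with no rational root is irreducible), g is also irreducible (irreducibility is preserved under the substitution x → x - 12). Hence m_α(x) = x^3 - 36x^2 + 432x - 2080.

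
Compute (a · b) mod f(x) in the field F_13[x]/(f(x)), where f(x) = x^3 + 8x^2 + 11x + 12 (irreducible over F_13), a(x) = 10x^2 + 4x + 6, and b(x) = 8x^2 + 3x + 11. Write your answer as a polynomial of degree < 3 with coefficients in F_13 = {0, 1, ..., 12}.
a · b ≡ x^2 + 8 (mod f(x))

Multiply in F_13[x]: a(x)·b(x) = (10x^2 + 4x + 6)·(8x^2 + 3x + 11) = 2x^4 + 10x^3 + x^2 + 10x + 1. This has degree ≥ 3, so divide by f(x) over F_13: 2x^4 + 10x^3 + x^2 + 10x + 1 = (2x + 7)·(x^3 + 8x^2 + 11x + 12) + (x^2 + 8). Hence a·b ≡ x^2 + 8 (mod f). (F_13[x]/(f) is a field with 13^3 = 2197 elements since f is irreducible of degree 3.)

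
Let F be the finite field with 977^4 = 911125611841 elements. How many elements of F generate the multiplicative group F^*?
There are φ(911125611840) = 232906752000 primitive elements

F_q^* is cyclic of order q - 1 = 911125611840. A cyclic group of order m has exactly φ(m) generators. Here m = 911125611840 = 2^6 · 3 · 5 · 53 · 61 · 163 · 1801, so the number of primitive elements is φ(911125611840) = 232906752000.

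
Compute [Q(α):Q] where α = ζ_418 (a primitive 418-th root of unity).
[Q(α):Q] = 180

The minimal polynomial of ζ_418 over Q is the 418-th cyclotomic polynomial Φ_418(x), which is irreducible over Q and has degree φ(418) = 180. Hence [Q(α):Q] = φ(418) = 180.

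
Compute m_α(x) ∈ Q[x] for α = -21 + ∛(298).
m_α(x) = x^3 + 63x^2 + 1323x + 8963

Set β = α + 21 = ∛(298), so β^3 = 298. Then (α + 21)^3 - 298 = 0, i.e. α is a root of g(x) = (x + 21)^3 - 298 = x^3 + 63x^2 + 1323x + 8963. Since g(x) = h(x + 21) where h(x) = x^3 - 298, and h is irreducible over Q (because 298 is not a perfect cube, so h has no rational root, and a monic cubic with no rational root is irreducible), g is also irreducible (irreducibility is preserved under the substitution x → x + 21). Hence m_α(x) = x^3 + 63x^2 + 1323x + 8963.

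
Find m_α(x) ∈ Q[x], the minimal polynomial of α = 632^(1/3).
m_α(x) = x^3 - 632

α satisfies α^3 = 632, so x^3 - 632 annihilates α. By the rational root test, a rational root p/q (in lowest terms) of x^3 - 632 would satisfy p^3 = 632 q^3, forcing q = 1 and p^3 = 632; but 632 is not a perfect cube, contradiction. A monic cubic over Q with no rational root is irreducible (any nontrivial factorization would include a linear factor). Hence x^3 - 632 is the minimal polynomial of α, and in particular [Q(α):Q] = 3.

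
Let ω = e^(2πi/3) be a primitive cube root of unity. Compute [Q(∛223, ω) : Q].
[Q(∛223, ω) : Q] = 6

[Q(∛223):Q] = 3 (min poly x^3 - 223, irreducible since 223 is not a perfect cube). [Q(ω):Q] = 2 (min poly x^2 + x + 1). Since Q(∛223) ⊂ R and ω ∉ R, we have ω ∉ Q(∛223), so x^2 + x + 1 remains irreducible over Q(∛223) and [Q(∛223, ω) : Q(∛223)] = 2. By the tower law, [Q(∛223, ω) : Q] = 3 · 2 = 6. (In fact Q(∛223, ω) is the splitting field of x^3 - 223 over Q.)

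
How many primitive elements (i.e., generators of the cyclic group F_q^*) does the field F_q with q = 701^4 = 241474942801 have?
There are φ(241474942800) = 47138734080 primitive elements

F_q^* is cyclic of order q - 1 = 241474942800. A cyclic group of order m has exactly φ(m) generators. Here m = 241474942800 = 2^4 · 3^3 · 5^2 · 7 · 13 · 17 · 97 · 149, so the number of primitive elements is φ(241474942800) = 47138734080.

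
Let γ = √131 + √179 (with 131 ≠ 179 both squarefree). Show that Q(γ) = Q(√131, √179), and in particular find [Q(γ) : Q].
[Q(γ) : Q] = 4 (equivalently, Q(γ) = Q(√131, √179))

Obviously Q(γ) ⊆ Q(√131, √179), and [Q(√131, √179):Q] = 4 (since 131, 179 are distinct squarefree integers > 1 with 23449 not a perfect square). To show equality we compute the minimal polynomial of γ. From γ = √131 + √179: γ^2 = 131 + 2√(23449) + 179 = 310 + 2√(23449), so γ^2 - 310 = 2√(23449); squaring, (γ^2 - 310)^2 = 4·23449, i.e. γ^4 - 620γ^2 + 96100 - 93796 = 0, i.e. γ^4 - 620γ^2 + 2304 = 0. So γ is a root of x^4 - 620x^2 + 2304. This polynomial is irreducible over Q: it has no rational root (each ±√131 ± √179 is irrational), and any factorization into two quadratics over Q would force √(23449) ∈ Q (pairing opposite roots) or √131, √179 ∈ Q (other pairings), all impossible. Hence [Q(γ):Q] = 4 = [Q(√131, √179):Q], so Q(γ) = Q(√131, √179).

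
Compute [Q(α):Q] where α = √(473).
[Q(α):Q] = 2

[Q(α):Q] equals the degree of the minimal polynomial of α. Here α^2 = 473 and x^2 - 473 is irreducible (d = 473 is squarefree, ≠ 1, hence not a square), so deg(m_α) = 2. Thus [Q(α):Q] = 2.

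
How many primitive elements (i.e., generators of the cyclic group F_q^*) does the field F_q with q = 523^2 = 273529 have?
There are φ(273528) = 87360 primitive elements

F_q^* is cyclic of order q - 1 = 273528. A cyclic group of order m has exactly φ(m) generators. Here m = 273528 = 2^3 · 3^2 · 29 · 131, so the number of primitive elements is φ(273528) = 87360.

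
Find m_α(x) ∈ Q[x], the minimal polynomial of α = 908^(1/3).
m_α(x) = x^3 - 908

α satisfies α^3 = 908, so x^3 - 908 annihilates α. By the rational root test, a rational root p/q (in lowest terms) of x^3 - 908 would satisfy p^3 = 908 q^3, forcing q = 1 and p^3 = 908; but 908 is not a perfect cube, contradiction. A monic cubic over Q with no rational root is irreducible (any nontrivial factorization would include a linear factor). Hence x^3 - 908 is the minimal polynomial of α, and in particular [Q(α):Q] = 3.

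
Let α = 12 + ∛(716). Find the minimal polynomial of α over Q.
m_α(x) = x^3 - 36x^2 + 432x - 2444

Set β = α - 12 = ∛(716), so β^3 = 716. Then (α - 12)^3 - 716 = 0, i.e. α is a root of g(x) = (x - 12)^3 - 716 = x^3 - 36x^2 + 432x - 2444. Since g(x) = h(x - 12) where h(x) = x^3 - 716, and h is irreducible over Q (because 716 is not a perfect cube, so h has no rational root, and a monic cubic with no rational root is irreducible), g is also irreducible (irreducibility is preserved under the substitution x → x - 12). Hence m_α(x) = x^3 - 36x^2 + 432x - 2444.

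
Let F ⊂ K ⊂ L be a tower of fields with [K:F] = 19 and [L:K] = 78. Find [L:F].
[L:F] = 1482

The tower law says that for any tower of field extensions F ⊂ K ⊂ L with finite degrees, [L:F] = [L:K] · [K:F]. Here this gives [L:F] = 78 · 19 = 1482.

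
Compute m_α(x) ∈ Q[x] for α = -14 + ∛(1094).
m_α(x) = x^3 + 42x^2 + 588x + 1650

Set β = α + 14 = ∛(1094), so β^3 = 1094. Then (α + 14)^3 - 1094 = 0, i.e. α is a root of g(x) = (x + 14)^3 - 1094 = x^3 + 42x^2 + 588x + 1650. Since g(x) = h(x + 14) where h(x) = x^3 - 1094, and h is irreducible over Q (because 1094 is not a perfect cube, so h has no rational root, and a monic cubic with no rational root is irreducible), g is also irreducible (irreducibility is preserved under the substitution x → x + 14). Hence m_α(x) = x^3 + 42x^2 + 588x + 1650.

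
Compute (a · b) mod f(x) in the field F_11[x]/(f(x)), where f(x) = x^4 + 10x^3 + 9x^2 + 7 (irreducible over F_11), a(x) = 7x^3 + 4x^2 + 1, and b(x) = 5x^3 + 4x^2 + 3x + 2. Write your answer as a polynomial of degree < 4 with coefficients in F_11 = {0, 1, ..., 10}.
a · b ≡ 2x^3 + 4x^2 + 5x + 3 (mod f(x))

Multiply in F_11[x]: a(x)·b(x) = (7x^3 + 4x^2 + 1)·(5x^3 + 4x^2 + 3x + 2) = 2x^6 + 4x^5 + 4x^4 + 9x^3 + x^2 + 3x + 2. This has degree ≥ 4, so divide by f(x) over F_11: 2x^6 + 4x^5 + 4x^4 + 9x^3 + x^2 + 3x + 2 = (2x^2 + 6x + 3)·(x^4 + 10x^3 + 9x^2 + 7) + (2x^3 + 4x^2 + 5x + 3). Hence a·b ≡ 2x^3 + 4x^2 + 5x + 3 (mod f). (F_11[x]/(f) is a field with 11^4 = 14641 elements since f is irreducible of degree 4.)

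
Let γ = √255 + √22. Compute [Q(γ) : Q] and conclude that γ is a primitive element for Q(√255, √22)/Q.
[Q(γ) : Q] = 4 (equivalently, Q(γ) = Q(√255, √22))

Obviously Q(γ) ⊆ Q(√255, √22), and [Q(√255, √22):Q] = 4 (since 255, 22 are distinct squarefree integers > 1 with 5610 not a perfect square). To show equality we compute the minimal polynomial of γ. From γ = √255 + √22: γ^2 = 255 + 2√(5610) + 22 = 277 + 2√(5610), so γ^2 - 277 = 2√(5610); squaring, (γ^2 - 277)^2 = 4·5610, i.e. γ^4 - 554γ^2 + 76729 - 22440 = 0, i.e. γ^4 - 554γ^2 + 54289 = 0. So γ is a root of x^4 - 554x^2 + 54289. This polynomial is irreducible over Q: it has no rational root (each ±√255 ± √22 is irrational), and any factorization into two quadratics over Q would force √(5610) ∈ Q (pairing opposite roots) or √255, √22 ∈ Q (other pairings), all impossible. Hence [Q(γ):Q] = 4 = [Q(√255, √22):Q], so Q(γ) = Q(√255, √22).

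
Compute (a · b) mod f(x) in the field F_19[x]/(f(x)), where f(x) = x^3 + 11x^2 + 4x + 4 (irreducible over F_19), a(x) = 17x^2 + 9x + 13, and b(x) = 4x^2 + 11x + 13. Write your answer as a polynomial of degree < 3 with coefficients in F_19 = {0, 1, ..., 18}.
a · b ≡ 4x^2 + 17x + 8 (mod f(x))

Multiply in F_19[x]: a(x)·b(x) = (17x^2 + 9x + 13)·(4x^2 + 11x + 13) = 11x^4 + 14x^3 + 11x^2 + 13x + 17. This has degree ≥ 3, so divide by f(x) over F_19: 11x^4 + 14x^3 + 11x^2 + 13x + 17 = (11x + 7)·(x^3 + 11x^2 + 4x + 4) + (4x^2 + 17x + 8). Hence a·b ≡ 4x^2 + 17x + 8 (mod f). (F_19[x]/(f) is a field with 19^3 = 6859 elements since f is irreducible of degree 3.)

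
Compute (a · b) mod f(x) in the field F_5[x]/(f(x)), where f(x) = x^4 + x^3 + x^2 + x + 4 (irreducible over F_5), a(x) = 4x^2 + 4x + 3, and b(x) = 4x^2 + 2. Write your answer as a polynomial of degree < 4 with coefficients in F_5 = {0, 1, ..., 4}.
a · b ≡ 4x^2 + 2x + 2 (mod f(x))

Multiply in F_5[x]: a(x)·b(x) = (4x^2 + 4x + 3)·(4x^2 + 2) = x^4 + x^3 + 3x + 1. This has degree ≥ 4, so divide by f(x) over F_5: x^4 + x^3 + 3x + 1 = (1)·(x^4 + x^3 + x^2 + x + 4) + (4x^2 + 2x + 2). Hence a·b ≡ 4x^2 + 2x + 2 (mod f). (F_5[x]/(f) is a field with 5^4 = 625 elements since f is irreducible of degree 4.)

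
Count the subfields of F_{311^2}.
F_{311^2} has 2 subfields

The subfields of F_{p^n} are exactly the fields F_{p^d} for d | n (each is the fixed field of the unique index-d subgroup of Gal(F_{p^n}/F_p) ≅ Z/nZ). The divisors of n = 2 are {1, 2}, giving 2 subfields: F_{311^1}, F_{311^2}.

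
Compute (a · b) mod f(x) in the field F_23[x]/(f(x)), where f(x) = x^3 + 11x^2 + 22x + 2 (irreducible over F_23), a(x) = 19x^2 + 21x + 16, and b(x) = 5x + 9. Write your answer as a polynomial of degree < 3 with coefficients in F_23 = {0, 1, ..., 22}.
a · b ≡ 13x^2 + 19x (mod f(x))

Multiply in F_23[x]: a(x)·b(x) = (19x^2 + 21x + 16)·(5x + 9) = 3x^3 + 16x + 6. This has degree ≥ 3, so divide by f(x) over F_23: 3x^3 + 16x + 6 = (3)·(x^3 + 11x^2 + 22x + 2) + (13x^2 + 19x). Hence a·b ≡ 13x^2 + 19x (mod f). (F_23[x]/(f) is a field with 23^3 = 12167 elements since f is irreducible of degree 3.)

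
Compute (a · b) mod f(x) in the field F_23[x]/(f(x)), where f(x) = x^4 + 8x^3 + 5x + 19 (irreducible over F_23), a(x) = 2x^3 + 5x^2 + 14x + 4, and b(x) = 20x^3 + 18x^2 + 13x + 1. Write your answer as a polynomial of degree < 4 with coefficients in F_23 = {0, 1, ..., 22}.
a · b ≡ 21x^3 + 5x^2 + 18x + 1 (mod f(x))

Multiply in F_23[x]: a(x)·b(x) = (2x^3 + 5x^2 + 14x + 4)·(20x^3 + 18x^2 + 13x + 1) = 17x^6 + 21x^5 + 5x^4 + 8x^3 + 6x^2 + 20x + 4. This has degree ≥ 4, so divide by f(x) over F_23: 17x^6 + 21x^5 + 5x^4 + 8x^3 + 6x^2 + 20x + 4 = (17x^2 + 5)·(x^4 + 8x^3 + 5x + 19) + (21x^3 + 5x^2 + 18x + 1). Hence a·b ≡ 21x^3 + 5x^2 + 18x + 1 (mod f). (F_23[x]/(f) is a field with 23^4 = 279841 elements since f is irreducible of degree 4.)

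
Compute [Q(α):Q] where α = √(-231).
[Q(α):Q] = 2

[Q(α):Q] equals the degree of the minimal polynomial of α. Here α^2 = -231 and x^2 + 231 is irreducible (d = -231 is squarefree, ≠ 1, hence not a square), so deg(m_α) = 2. Thus [Q(α):Q] = 2.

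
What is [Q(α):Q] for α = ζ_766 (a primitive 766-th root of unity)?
[Q(α):Q] = 382

The minimal polynomial of ζ_766 over Q is the 766-th cyclotomic polynomial Φ_766(x), which is irreducible over Q and has degree φ(766) = 382. Hence [Q(α):Q] = φ(766) = 382.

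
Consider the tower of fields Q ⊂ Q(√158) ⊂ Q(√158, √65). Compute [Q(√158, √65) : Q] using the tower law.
[Q(√158, √65) : Q] = 4

[Q(√158):Q] = 2 (min poly x^2 - 158, irreducible since 158 is squarefree > 1). For the top step, suppose √65 ∈ Q(√158), say √65 = c + d√158 with c, d ∈ Q. Squaring: 65 = c^2 + 158d^2 + 2cd√158. Since √158 ∉ Q this forces 2cd = 0. If d = 0 then √65 = c ∈ Q, contradicting 65 squarefree > 1. If c = 0 then 65 = 158d^2, so 158·65 = (158d)^2 is a perfect square in Q — but 158·65 = 10270 is not a perfect square (since 158 and 65 are distinct squarefree integers). Contradiction. Hence √65 ∉ Q(√158), so x^2 - 65 stays irreducible over Q(√158) and [Q(√158, √65) : Q(√158)] = 2. By the tower law, [Q(√158, √65) : Q] = 2 · 2 = 4.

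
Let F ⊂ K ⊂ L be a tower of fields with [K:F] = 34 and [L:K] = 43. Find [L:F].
[L:F] = 1462

The tower law says that for any tower of field extensions F ⊂ K ⊂ L with finite degrees, [L:F] = [L:K] · [K:F]. Here this gives [L:F] = 43 · 34 = 1462.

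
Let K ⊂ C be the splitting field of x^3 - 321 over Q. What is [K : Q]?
[K : Q] = 6

The roots of x^3 - 321 are ∛321, ω∛321, ω^2∛321 where ω = e^(2πi/3) is a primitive cube root of unity, so K = Q(∛321, ω). Now [Q(∛321):Q] = 3 (since 321 is not a perfect cube, x^3 - 321 is irreducible) and [Q(ω):Q] = 2. Both 2 and 3 divide [K:Q], and [K:Q] ≤ 3·2 = 6, so [K:Q] = 6. (Equivalently: Q(∛321) ⊂ R but ω ∉ R, so [K : Q(∛321)] = 2.)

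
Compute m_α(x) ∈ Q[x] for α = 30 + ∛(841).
m_α(x) = x^3 - 90x^2 + 2700x - 27841

Set β = α - 30 = ∛(841), so β^3 = 841. Then (α - 30)^3 - 841 = 0, i.e. α is a root of g(x) = (x - 30)^3 - 841 = x^3 - 90x^2 + 2700x - 27841. Since g(x) = h(x - 30) where h(x) = x^3 - 841, and h is irreducible over Q (because 841 is not a perfect cube, so h has no rational root, and a monic cubic with no rational root is irreducible), g is also irreducible (irreducibility is preserved under the substitution x → x - 30). Hence m_α(x) = x^3 - 90x^2 + 2700x - 27841.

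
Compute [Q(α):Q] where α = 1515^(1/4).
[Q(α):Q] = 4

α is a root of x^4 - 1515. By Eisenstein's criterion at the prime p = 3 (which divides the constant term 1515 but p^2 = 9 does not, since 1515 is squarefree), x^4 - 1515 is irreducible over Q. Hence [Q(α):Q] = 4.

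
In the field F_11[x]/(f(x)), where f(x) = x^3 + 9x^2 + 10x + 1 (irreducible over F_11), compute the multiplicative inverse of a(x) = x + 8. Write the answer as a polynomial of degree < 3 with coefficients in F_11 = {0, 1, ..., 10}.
a(x)^(-1) ≡ 3x^2 + 3x + 6 (mod f(x))

Since f is irreducible over F_11, F_11[x]/(f) is a field and a(x) ≠ 0 has an inverse. Apply the extended Euclidean algorithm to f(x) and a(x) in F_11[x]: f(x) = (x^2 + x + 2)·a(x) + (7). The last nonzero remainder is the constant 7 = gcd(f, a) in F_11. Back-substituting through the division chain expresses 7 = s(x)·a(x) + t(x)·f(x) with s(x) ≡ 10x^2 + 10x + 9 (mod f), so (10x^2 + 10x + 9)·a(x) ≡ 7 (mod f). Multiplying by 7^(-1) ≡ 8 in F_11 gives a(x)^(-1) ≡ 8·(10x^2 + 10x + 9) ≡ 3x^2 + 3x + 6 (mod f). Check: (x + 8)·(3x^2 + 3x + 6) = 3x^3 + 5x^2 + 8x + 4 ≡ 1 (mod x^3 + 9x^2 + 10x + 1).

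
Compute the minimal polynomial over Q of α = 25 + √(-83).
m_α(x) = x^2 - 50x + 708

From α - 25 = √(-83), squaring gives (α - 25)^2 = -83, i.e. α^2 - 50α + 625 = -83, so α^2 - 50α + 708 = 0. The discriminant of x^2 - 50x + 708 is (-50)^2 - 4·(708) = 2500 - 2832 = -332, and 4·(-83) is not a perfect square in Q since -83 is squarefree and ≠ 1. Hence x^2 - 50x + 708 is irreducible over Q and is the minimal polynomial of α.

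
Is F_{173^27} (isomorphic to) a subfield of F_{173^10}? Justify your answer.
No: F_{173^27} is not a subfield of F_{173^10}

F_{p^m} embeds in F_{p^n} iff m | n. Here 27 ∤ 10 (since 10 = 0·27 + 10 with remainder 10 ≠ 0), so F_{173^27} is not a subfield of F_{173^10}. Equivalently: if it were, the tower law would give 27 = [F_{173^27}:F_173] dividing [F_{173^10}:F_173] = 10, contradiction.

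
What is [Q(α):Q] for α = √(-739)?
[Q(α):Q] = 2

[Q(α):Q] equals the degree of the minimal polynomial of α. Here α^2 = -739 and x^2 + 739 is irreducible (d = -739 is squarefree, ≠ 1, hence not a square), so deg(m_α) = 2. Thus [Q(α):Q] = 2.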